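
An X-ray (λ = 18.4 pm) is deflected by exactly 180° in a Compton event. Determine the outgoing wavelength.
23.2526 pm

Using the Compton formula: λ' = λ + λ_C(1 − cos θ)

For θ = 180°, cos θ = -1 (exact) = -1.0000, so:
1 − cos 180° = 1 − (-1) = 2.0000

Δλ = λ_C × 2.0000 = 2.4263 × 2.0000 = 4.8526 pm

λ' = 18.4 + 4.8526 = 23.2526 pm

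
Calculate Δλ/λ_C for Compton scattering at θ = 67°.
0.6093 λ_C

The Compton shift formula is:
Δλ = λ_C(1 - cos θ)

Dividing both sides by λ_C:
Δλ/λ_C = 1 - cos θ

For θ = 67°:
Δλ/λ_C = 1 - cos(67°)
Δλ/λ_C = 1 - 0.3907
Δλ/λ_C = 0.6093

This means the shift is 0.6093 × λ_C = 1.4783 pm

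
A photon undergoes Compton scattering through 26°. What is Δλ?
0.2456 pm

Using the Compton scattering formula:
Δλ = λ_C(1 - cos θ)

where λ_C = h/(m_e·c) ≈ 2.4263 pm is the Compton wavelength of an electron.

For θ = 26°:
cos(26°) = 0.8988
1 - cos(26°) = 0.1012

Δλ = 2.4263 × 0.1012
Δλ = 0.2456 pm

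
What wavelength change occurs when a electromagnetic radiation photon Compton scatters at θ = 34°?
0.4148 pm

Using the Compton scattering formula:
Δλ = λ_C(1 - cos θ)

where λ_C = h/(m_e·c) ≈ 2.4263 pm is the Compton wavelength of an electron.

For θ = 34°:
cos(34°) = 0.8290
1 - cos(34°) = 0.1710

Δλ = 2.4263 × 0.1710
Δλ = 0.4148 pm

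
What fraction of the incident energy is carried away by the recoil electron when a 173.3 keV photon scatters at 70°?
0.1824 (or 18.24%)

Calculate initial and final photon energies:

Initial: E₀ = 173.3 keV → λ₀ = 7.1543 pm
Compton shift: Δλ = 1.5965 pm
Final wavelength: λ' = 8.7508 pm
Final energy: E' = 141.6837 keV

Fractional energy loss:
(E₀ - E')/E₀ = (173.3000 - 141.6837)/173.3000
= 31.6163/173.3000
= 0.1824
= 18.24%

(Intermediate values are shown rounded; full precision is carried through to the final answer.)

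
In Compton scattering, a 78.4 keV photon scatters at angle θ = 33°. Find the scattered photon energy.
76.5063 keV

First convert energy to wavelength:
λ = hc/E, with hc ≈ 1239.842 keV·pm (i.e. 1239.842 eV·nm)

For E = 78.4 keV = 78400 eV:
λ = 1239.842 keV·pm / 78.4 keV
λ = 15.8143 pm

Calculate the Compton shift:
Δλ = λ_C(1 - cos(33°)) = 2.4263 × 0.1613
Δλ = 0.3914 pm

Final wavelength:
λ' = 15.8143 + 0.3914 = 16.2057 pm

Final energy:
E' = hc/λ' = 1239.842 / 16.2057 = 76.5063 keV

(Intermediate values are shown rounded; full precision is carried through to the final answer.)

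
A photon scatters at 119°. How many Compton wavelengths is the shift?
1.4848 λ_C

The Compton shift formula is:
Δλ = λ_C(1 - cos θ)

Dividing both sides by λ_C:
Δλ/λ_C = 1 - cos θ

For θ = 119°:
Δλ/λ_C = 1 - cos(119°)
Δλ/λ_C = 1 - -0.4848
Δλ/λ_C = 1.4848

This means the shift is 1.4848 × λ_C = 3.6026 pm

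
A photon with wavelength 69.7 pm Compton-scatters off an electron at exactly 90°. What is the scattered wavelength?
72.1263 pm

Using the Compton formula: λ' = λ + λ_C(1 − cos θ)

For θ = 90°, cos θ = 0 (exact) = 0.0000, so:
1 − cos 90° = 1 − (0) = 1.0000

Δλ = λ_C × 1.0000 = 2.4263 × 1.0000 = 2.4263 pm

λ' = 69.7 + 2.4263 = 72.1263 pm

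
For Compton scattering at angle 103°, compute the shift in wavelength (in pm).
2.9721 pm

Using the Compton scattering formula:
Δλ = λ_C(1 - cos θ)

where λ_C = h/(m_e·c) ≈ 2.4263 pm is the Compton wavelength of an electron.

For θ = 103°:
cos(103°) = -0.2250
1 - cos(103°) = 1.2250

Δλ = 2.4263 × 1.2250
Δλ = 2.9721 pm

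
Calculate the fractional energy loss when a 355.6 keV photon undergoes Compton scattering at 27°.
0.0705 (or 7.05%)

Calculate initial and final photon energies:

Initial: E₀ = 355.6 keV → λ₀ = 3.4866 pm
Compton shift: Δλ = 0.2645 pm
Final wavelength: λ' = 3.7511 pm
Final energy: E' = 330.5301 keV

Fractional energy loss:
(E₀ - E')/E₀ = (355.6000 - 330.5301)/355.6000
= 25.0699/355.6000
= 0.0705
= 7.05%

(Intermediate values are shown rounded; full precision is carried through to the final answer.)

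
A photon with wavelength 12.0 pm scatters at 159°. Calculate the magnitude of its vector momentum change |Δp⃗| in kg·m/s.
9.3368e-23 kg·m/s

Photon momentum magnitude is p = h/λ.

Initial momentum:
p₀ = h/λ = 6.6261e-34/1.2000e-11 = 5.5217e-23 kg·m/s

After scattering:
λ' = λ + Δλ = 12.0 + 4.6915 = 16.6915 pm
p' = h/λ' = 6.6261e-34/1.6691e-11 = 3.9697e-23 kg·m/s

Momentum is a vector; the scattered photon's direction makes angle θ = 159° with the incident direction. The magnitude of the vector change Δp⃗ = p⃗₀ − p⃗' is found from the law of cosines:
|Δp⃗|² = p₀² + p'² − 2p₀p'cos θ
|Δp⃗|² = (5.5217e-23)² + (3.9697e-23)² − 2·5.5217e-23·3.9697e-23·cos(159°)
|Δp⃗| = 9.3368e-23 kg·m/s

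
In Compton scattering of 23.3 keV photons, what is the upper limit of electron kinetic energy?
1.9472 keV

Maximum energy transfer occurs at θ = 180° (backscattering).

Initial photon: E₀ = 23.3 keV → λ₀ = 53.2121 pm

Maximum Compton shift (at 180°):
Δλ_max = 2λ_C = 2 × 2.4263 = 4.8526 pm

Final wavelength:
λ' = 53.2121 + 4.8526 = 58.0647 pm

Minimum photon energy (maximum energy to electron):
E'_min = hc/λ' = 21.3528 keV

Maximum electron kinetic energy:
K_max = E₀ - E'_min = 23.3000 - 21.3528 = 1.9472 keV

(Intermediate values are shown rounded; full precision is carried through to the final answer.)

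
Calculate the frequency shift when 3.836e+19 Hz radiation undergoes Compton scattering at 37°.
2.257e+18 Hz (decrease)

Convert frequency to wavelength (c = 299792458 m/s):
λ₀ = c/f₀ = 299792458/3.836e+19 = 7.8152361e-12 m = 7.8152 pm

Calculate Compton shift:
Δλ = λ_C(1 - cos(37°)) = 0.4886 pm

Final wavelength:
λ' = λ₀ + Δλ = 7.8152 + 0.4886 = 8.3038 pm

Final frequency:
f' = c/λ' = 299792458/8.3038089e-12 = 3.6103006e+19 Hz

Frequency shift (decrease):
Δf = f₀ - f' = 3.836e+19 - 3.6103006e+19 = 2.257e+18 Hz

(Intermediate values are shown rounded; full precision is carried through to the final answer.)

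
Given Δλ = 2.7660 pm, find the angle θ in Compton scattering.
98.05°

From the Compton formula Δλ = λ_C(1 - cos θ), we can solve for θ:

cos θ = 1 - Δλ/λ_C

Given:
- Δλ = 2.7660 pm
- λ_C = h/(m_e·c) ≈ 2.42631024 pm

cos θ = 1 - 2.7660/2.42631024
cos θ = 1 - 1.140003
cos θ = -0.140003

θ = arccos(-0.140003)
θ = 98.05°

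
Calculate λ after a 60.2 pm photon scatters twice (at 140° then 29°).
64.7892 pm

Apply Compton shift twice:

First scattering at θ₁ = 140°:
Δλ₁ = λ_C(1 - cos(140°))
Δλ₁ = 2.4263 × 1.7660
Δλ₁ = 4.2850 pm

After first scattering:
λ₁ = 60.2 + 4.2850 = 64.4850 pm

Second scattering at θ₂ = 29°:
Δλ₂ = λ_C(1 - cos(29°))
Δλ₂ = 2.4263 × 0.1254
Δλ₂ = 0.3042 pm

Final wavelength:
λ₂ = 64.4850 + 0.3042 = 64.7892 pm

Total shift: Δλ_total = 4.2850 + 0.3042 = 4.5892 pm

(Intermediate values are shown rounded; full precision is carried through to the final answer.)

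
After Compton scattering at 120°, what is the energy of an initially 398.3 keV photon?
183.6177 keV

First convert energy to wavelength:
λ = hc/E, with hc ≈ 1239.842 keV·pm (i.e. 1239.842 eV·nm)

For E = 398.3 keV = 398300 eV:
λ = 1239.842 keV·pm / 398.3 keV
λ = 3.1128 pm

Calculate the Compton shift:
Δλ = λ_C(1 - cos(120°)) = 2.4263 × 1.5000
Δλ = 3.6395 pm

Final wavelength:
λ' = 3.1128 + 3.6395 = 6.7523 pm

Final energy:
E' = hc/λ' = 1239.842 / 6.7523 = 183.6177 keV

(Intermediate values are shown rounded; full precision is carried through to the final answer.)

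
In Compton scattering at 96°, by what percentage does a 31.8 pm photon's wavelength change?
8.4274%

Calculate the Compton shift:
Δλ = λ_C(1 - cos(96°))
Δλ = 2.4263 × (1 - cos(96°))
Δλ = 2.4263 × 1.1045
Δλ = 2.6799 pm

Percentage change:
(Δλ/λ₀) × 100 = (2.6799/31.8) × 100
= 8.4274%

(Intermediate values are shown rounded; full precision is carried through to the final answer.)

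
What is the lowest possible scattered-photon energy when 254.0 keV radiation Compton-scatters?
127.3738 keV (at θ = 180°)

The scattered photon has minimum energy when its wavelength is maximum, i.e., when the Compton shift Δλ = λ_C(1 − cos θ) is maximum. This occurs at θ = 180° (backscattering), giving Δλ_max = 2λ_C = 4.8526 pm.

Initial wavelength: λ₀ = hc/E₀ = 4.8813 pm
Maximum final wavelength: λ'_max = λ₀ + 2λ_C = 4.8813 + 4.8526 = 9.7339 pm
Minimum final energy: E'_min = hc/λ'_max = 127.3738 keV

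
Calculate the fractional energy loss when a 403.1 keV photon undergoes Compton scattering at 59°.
0.2767 (or 27.67%)

Calculate initial and final photon energies:

Initial: E₀ = 403.1 keV → λ₀ = 3.0758 pm
Compton shift: Δλ = 1.1767 pm
Final wavelength: λ' = 4.2524 pm
Final energy: E' = 291.5604 keV

Fractional energy loss:
(E₀ - E')/E₀ = (403.1000 - 291.5604)/403.1000
= 111.5396/403.1000
= 0.2767
= 27.67%

(Intermediate values are shown rounded; full precision is carried through to the final answer.)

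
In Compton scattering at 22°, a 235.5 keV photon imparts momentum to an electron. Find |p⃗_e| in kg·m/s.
4.7420e-23 kg·m/s

The electron is initially at rest, so by conservation of momentum:
p⃗_e = p⃗₀ − p⃗'  (incident photon momentum minus scattered photon momentum)

Photon momentum magnitudes (p = h/λ = E/c):
λ₀ = hc/E₀ = 5.2647 pm → p₀ = h/λ₀ = 1.2586e-22 kg·m/s
Δλ = λ_C(1 − cos 22°) = 0.1767 pm
λ' = 5.4414 pm → p' = h/λ' = 1.2177e-22 kg·m/s

The scattered photon makes angle θ = 22° with the incident direction, so by the law of cosines:
|p⃗_e|² = p₀² + p'² − 2p₀p'cos θ
|p⃗_e|² = (1.2586e-22)² + (1.2177e-22)² − 2·1.2586e-22·1.2177e-22·cos(22°)
|p⃗_e| = 4.7420e-23 kg·m/s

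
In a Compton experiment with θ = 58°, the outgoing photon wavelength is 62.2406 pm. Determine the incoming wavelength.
61.1000 pm

From λ' = λ + Δλ, we have λ = λ' - Δλ

First calculate the Compton shift:
Δλ = λ_C(1 - cos θ)
Δλ = 2.4263 × (1 - cos(58°))
Δλ = 2.4263 × 0.4701
Δλ = 1.1406 pm

Initial wavelength:
λ = λ' - Δλ
λ = 62.2406 - 1.1406
λ = 61.1000 pm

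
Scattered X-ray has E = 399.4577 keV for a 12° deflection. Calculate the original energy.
406.4000 keV

Convert final energy to wavelength (hc ≈ 1239.842 keV·pm):
λ' = hc/E' = 1239.842 / 399.4577 = 3.1038 pm

Calculate the Compton shift:
Δλ = λ_C(1 - cos(12°))
Δλ = 2.4263 × (1 - cos(12°))
Δλ = 0.0530 pm

Initial wavelength:
λ = λ' - Δλ = 3.1038 - 0.0530 = 3.0508 pm

Initial energy:
E = hc/λ = 1239.842 / 3.0508 = 406.4000 keV

(Intermediate values are shown rounded; full precision is carried through to the final answer.)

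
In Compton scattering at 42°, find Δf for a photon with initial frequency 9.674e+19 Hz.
1.620e+19 Hz (decrease)

Convert frequency to wavelength (c = 299792458 m/s):
λ₀ = c/f₀ = 299792458/9.674e+19 = 3.0989504e-12 m = 3.0990 pm

Calculate Compton shift:
Δλ = λ_C(1 - cos(42°)) = 0.6232 pm

Final wavelength:
λ' = λ₀ + Δλ = 3.0990 + 0.6232 = 3.7222 pm

Final frequency:
f' = c/λ' = 299792458/3.7221607e-12 = 8.0542589e+19 Hz

Frequency shift (decrease):
Δf = f₀ - f' = 9.674e+19 - 8.0542589e+19 = 1.620e+19 Hz

(Intermediate values are shown rounded; full precision is carried through to the final answer.)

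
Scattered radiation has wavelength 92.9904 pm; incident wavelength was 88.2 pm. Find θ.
167.00°

First find the wavelength shift:
Δλ = λ' - λ = 92.9904 - 88.2 = 4.7904 pm

Using Δλ = λ_C(1 - cos θ), with λ_C = h/(m_e·c) ≈ 2.42631024 pm:
cos θ = 1 - Δλ/λ_C
cos θ = 1 - 4.7904/2.42631024
cos θ = -0.974356

θ = arccos(-0.974356)
θ = 167.00°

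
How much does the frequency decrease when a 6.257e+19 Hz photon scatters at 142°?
2.973e+19 Hz (decrease)

Convert frequency to wavelength (c = 299792458 m/s):
λ₀ = c/f₀ = 299792458/6.257e+19 = 4.7913131e-12 m = 4.7913 pm

Calculate Compton shift:
Δλ = λ_C(1 - cos(142°)) = 4.3383 pm

Final wavelength:
λ' = λ₀ + Δλ = 4.7913 + 4.3383 = 9.1296 pm

Final frequency:
f' = c/λ' = 299792458/9.1295818e-12 = 3.2837480e+19 Hz

Frequency shift (decrease):
Δf = f₀ - f' = 6.257e+19 - 3.2837480e+19 = 2.973e+19 Hz

(Intermediate values are shown rounded; full precision is carried through to the final answer.)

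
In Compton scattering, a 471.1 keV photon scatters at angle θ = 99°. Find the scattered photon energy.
228.0097 keV

First convert energy to wavelength:
λ = hc/E, with hc ≈ 1239.842 keV·pm (i.e. 1239.842 eV·nm)

For E = 471.1 keV = 471100 eV:
λ = 1239.842 keV·pm / 471.1 keV
λ = 2.6318 pm

Calculate the Compton shift:
Δλ = λ_C(1 - cos(99°)) = 2.4263 × 1.1564
Δλ = 2.8059 pm

Final wavelength:
λ' = 2.6318 + 2.8059 = 5.4377 pm

Final energy:
E' = hc/λ' = 1239.842 / 5.4377 = 228.0097 keV

(Intermediate values are shown rounded; full precision is carried through to the final answer.)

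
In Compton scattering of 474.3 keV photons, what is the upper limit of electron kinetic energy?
308.2497 keV

Maximum energy transfer occurs at θ = 180° (backscattering).

Initial photon: E₀ = 474.3 keV → λ₀ = 2.6140 pm

Maximum Compton shift (at 180°):
Δλ_max = 2λ_C = 2 × 2.4263 = 4.8526 pm

Final wavelength:
λ' = 2.6140 + 4.8526 = 7.4667 pm

Minimum photon energy (maximum energy to electron):
E'_min = hc/λ' = 166.0503 keV

Maximum electron kinetic energy:
K_max = E₀ - E'_min = 474.3000 - 166.0503 = 308.2497 keV

(Intermediate values are shown rounded; full precision is carried through to the final answer.)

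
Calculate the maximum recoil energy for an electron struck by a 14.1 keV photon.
0.7374 keV

Maximum energy transfer occurs at θ = 180° (backscattering).

Initial photon: E₀ = 14.1 keV → λ₀ = 87.9321 pm

Maximum Compton shift (at 180°):
Δλ_max = 2λ_C = 2 × 2.4263 = 4.8526 pm

Final wavelength:
λ' = 87.9321 + 4.8526 = 92.7847 pm

Minimum photon energy (maximum energy to electron):
E'_min = hc/λ' = 13.3626 keV

Maximum electron kinetic energy:
K_max = E₀ - E'_min = 14.1000 - 13.3626 = 0.7374 keV

(Intermediate values are shown rounded; full precision is carried through to the final answer.)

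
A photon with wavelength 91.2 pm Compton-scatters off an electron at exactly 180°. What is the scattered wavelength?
96.0526 pm

Using the Compton formula: λ' = λ + λ_C(1 − cos θ)

For θ = 180°, cos θ = -1 (exact) = -1.0000, so:
1 − cos 180° = 1 − (-1) = 2.0000

Δλ = λ_C × 2.0000 = 2.4263 × 2.0000 = 4.8526 pm

λ' = 91.2 + 4.8526 = 96.0526 pm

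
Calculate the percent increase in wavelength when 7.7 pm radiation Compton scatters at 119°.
46.7871%

Calculate the Compton shift:
Δλ = λ_C(1 - cos(119°))
Δλ = 2.4263 × (1 - cos(119°))
Δλ = 2.4263 × 1.4848
Δλ = 3.6026 pm

Percentage change:
(Δλ/λ₀) × 100 = (3.6026/7.7) × 100
= 46.7871%

(Intermediate values are shown rounded; full precision is carried through to the final answer.)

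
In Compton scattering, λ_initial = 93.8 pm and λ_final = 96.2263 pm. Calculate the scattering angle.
90.00°

First find the wavelength shift:
Δλ = λ' - λ = 96.2263 - 93.8 = 2.4263 pm

Using Δλ = λ_C(1 - cos θ), with λ_C = h/(m_e·c) ≈ 2.42631024 pm:
cos θ = 1 - Δλ/λ_C
cos θ = 1 - 2.4263/2.42631024
cos θ = 0.000004

θ = arccos(0.000004)
θ = 90.00°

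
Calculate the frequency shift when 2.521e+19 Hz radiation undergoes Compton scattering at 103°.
5.041e+18 Hz (decrease)

Convert frequency to wavelength (c = 299792458 m/s):
λ₀ = c/f₀ = 299792458/2.521e+19 = 1.1891807e-11 m = 11.8918 pm

Calculate Compton shift:
Δλ = λ_C(1 - cos(103°)) = 2.9721 pm

Final wavelength:
λ' = λ₀ + Δλ = 11.8918 + 2.9721 = 14.8639 pm

Final frequency:
f' = c/λ' = 299792458/1.4863918e-11 = 2.0169140e+19 Hz

Frequency shift (decrease):
Δf = f₀ - f' = 2.521e+19 - 2.0169140e+19 = 5.041e+18 Hz

(Intermediate values are shown rounded; full precision is carried through to the final answer.)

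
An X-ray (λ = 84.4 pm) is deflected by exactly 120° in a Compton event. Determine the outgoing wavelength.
88.0395 pm

Using the Compton formula: λ' = λ + λ_C(1 − cos θ)

For θ = 120°, cos θ = -1/2 (exact) = -0.5000, so:
1 − cos 120° = 1 − (-1/2) = 1.5000

Δλ = λ_C × 1.5000 = 2.4263 × 1.5000 = 3.6395 pm

λ' = 84.4 + 3.6395 = 88.0395 pm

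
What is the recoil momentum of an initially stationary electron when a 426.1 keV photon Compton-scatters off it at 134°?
3.0103e-22 kg·m/s

The electron is initially at rest, so by conservation of momentum:
p⃗_e = p⃗₀ − p⃗'  (incident photon momentum minus scattered photon momentum)

Photon momentum magnitudes (p = h/λ = E/c):
λ₀ = hc/E₀ = 2.9097 pm → p₀ = h/λ₀ = 2.2772e-22 kg·m/s
Δλ = λ_C(1 − cos 134°) = 4.1118 pm
λ' = 7.0215 pm → p' = h/λ' = 9.4368e-23 kg·m/s

The scattered photon makes angle θ = 134° with the incident direction, so by the law of cosines:
|p⃗_e|² = p₀² + p'² − 2p₀p'cos θ
|p⃗_e|² = (2.2772e-22)² + (9.4368e-23)² − 2·2.2772e-22·9.4368e-23·cos(134°)
|p⃗_e| = 3.0103e-22 kg·m/s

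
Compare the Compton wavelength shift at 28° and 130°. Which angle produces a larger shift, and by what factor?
130° produces the larger shift by a factor of 14.035

Calculate both shifts using Δλ = λ_C(1 - cos θ):

For θ₁ = 28°:
Δλ₁ = 2.4263 × (1 - cos(28°))
Δλ₁ = 2.4263 × 0.1171
Δλ₁ = 0.2840 pm

For θ₂ = 130°:
Δλ₂ = 2.4263 × (1 - cos(130°))
Δλ₂ = 2.4263 × 1.6428
Δλ₂ = 3.9859 pm

The 130° angle produces the larger shift.
Ratio: 3.9859/0.2840 = 14.035

(Intermediate values are shown rounded; full precision is carried through to the final answer.)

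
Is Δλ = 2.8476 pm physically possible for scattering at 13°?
No, inconsistent

Calculate the expected shift for θ = 13°:

Δλ_expected = λ_C(1 - cos(13°))
Δλ_expected = 2.4263 × (1 - cos(13°))
Δλ_expected = 2.4263 × 0.0256
Δλ_expected = 0.0622 pm

Given shift: 2.8476 pm
Expected shift: 0.0622 pm
Difference: 2.7854 pm

The values do not match. The given shift corresponds to θ ≈ 100.0°, not 13°.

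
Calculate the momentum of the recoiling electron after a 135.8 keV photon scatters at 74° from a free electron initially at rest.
8.0847e-23 kg·m/s

The electron is initially at rest, so by conservation of momentum:
p⃗_e = p⃗₀ − p⃗'  (incident photon momentum minus scattered photon momentum)

Photon momentum magnitudes (p = h/λ = E/c):
λ₀ = hc/E₀ = 9.1299 pm → p₀ = h/λ₀ = 7.2575e-23 kg·m/s
Δλ = λ_C(1 − cos 74°) = 1.7575 pm
λ' = 10.8874 pm → p' = h/λ' = 6.0860e-23 kg·m/s

The scattered photon makes angle θ = 74° with the incident direction, so by the law of cosines:
|p⃗_e|² = p₀² + p'² − 2p₀p'cos θ
|p⃗_e|² = (7.2575e-23)² + (6.0860e-23)² − 2·7.2575e-23·6.0860e-23·cos(74°)
|p⃗_e| = 8.0847e-23 kg·m/s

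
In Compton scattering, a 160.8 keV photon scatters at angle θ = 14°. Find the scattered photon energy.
159.3109 keV

First convert energy to wavelength:
λ = hc/E, with hc ≈ 1239.842 keV·pm (i.e. 1239.842 eV·nm)

For E = 160.8 keV = 160800 eV:
λ = 1239.842 keV·pm / 160.8 keV
λ = 7.7105 pm

Calculate the Compton shift:
Δλ = λ_C(1 - cos(14°)) = 2.4263 × 0.0297
Δλ = 0.0721 pm

Final wavelength:
λ' = 7.7105 + 0.0721 = 7.7825 pm

Final energy:
E' = hc/λ' = 1239.842 / 7.7825 = 159.3109 keV

(Intermediate values are shown rounded; full precision is carried through to the final answer.)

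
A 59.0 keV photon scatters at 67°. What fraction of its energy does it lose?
0.0657 (or 6.57%)

Calculate initial and final photon energies:

Initial: E₀ = 59.0 keV → λ₀ = 21.0143 pm
Compton shift: Δλ = 1.4783 pm
Final wavelength: λ' = 22.4925 pm
Final energy: E' = 55.1223 keV

Fractional energy loss:
(E₀ - E')/E₀ = (59.0000 - 55.1223)/59.0000
= 3.8777/59.0000
= 0.0657
= 6.57%

(Intermediate values are shown rounded; full precision is carried through to the final answer.)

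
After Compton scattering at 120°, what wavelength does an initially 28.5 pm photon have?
32.1395 pm

Using the Compton formula: λ' = λ + λ_C(1 − cos θ)

For θ = 120°, cos θ = -1/2 (exact) = -0.5000, so:
1 − cos 120° = 1 − (-1/2) = 1.5000

Δλ = λ_C × 1.5000 = 2.4263 × 1.5000 = 3.6395 pm

λ' = 28.5 + 3.6395 = 32.1395 pm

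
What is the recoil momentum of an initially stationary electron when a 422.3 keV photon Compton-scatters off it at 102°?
2.7256e-22 kg·m/s

The electron is initially at rest, so by conservation of momentum:
p⃗_e = p⃗₀ − p⃗'  (incident photon momentum minus scattered photon momentum)

Photon momentum magnitudes (p = h/λ = E/c):
λ₀ = hc/E₀ = 2.9359 pm → p₀ = h/λ₀ = 2.2569e-22 kg·m/s
Δλ = λ_C(1 − cos 102°) = 2.9308 pm
λ' = 5.8667 pm → p' = h/λ' = 1.1294e-22 kg·m/s

The scattered photon makes angle θ = 102° with the incident direction, so by the law of cosines:
|p⃗_e|² = p₀² + p'² − 2p₀p'cos θ
|p⃗_e|² = (2.2569e-22)² + (1.1294e-22)² − 2·2.2569e-22·1.1294e-22·cos(102°)
|p⃗_e| = 2.7256e-22 kg·m/s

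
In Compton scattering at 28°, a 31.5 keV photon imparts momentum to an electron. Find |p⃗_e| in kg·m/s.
8.1169e-24 kg·m/s

The electron is initially at rest, so by conservation of momentum:
p⃗_e = p⃗₀ − p⃗'  (incident photon momentum minus scattered photon momentum)

Photon momentum magnitudes (p = h/λ = E/c):
λ₀ = hc/E₀ = 39.3601 pm → p₀ = h/λ₀ = 1.6835e-23 kg·m/s
Δλ = λ_C(1 − cos 28°) = 0.2840 pm
λ' = 39.6441 pm → p' = h/λ' = 1.6714e-23 kg·m/s

The scattered photon makes angle θ = 28° with the incident direction, so by the law of cosines:
|p⃗_e|² = p₀² + p'² − 2p₀p'cos θ
|p⃗_e|² = (1.6835e-23)² + (1.6714e-23)² − 2·1.6835e-23·1.6714e-23·cos(28°)
|p⃗_e| = 8.1169e-24 kg·m/s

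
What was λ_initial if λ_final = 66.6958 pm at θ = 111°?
63.4000 pm

From λ' = λ + Δλ, we have λ = λ' - Δλ

First calculate the Compton shift:
Δλ = λ_C(1 - cos θ)
Δλ = 2.4263 × (1 - cos(111°))
Δλ = 2.4263 × 1.3584
Δλ = 3.2958 pm

Initial wavelength:
λ = λ' - Δλ
λ = 66.6958 - 3.2958
λ = 63.4000 pm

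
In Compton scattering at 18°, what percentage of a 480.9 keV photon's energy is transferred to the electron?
0.0440 (or 4.40%)

Calculate initial and final photon energies:

Initial: E₀ = 480.9 keV → λ₀ = 2.5782 pm
Compton shift: Δλ = 0.1188 pm
Final wavelength: λ' = 2.6969 pm
Final energy: E' = 459.7248 keV

Fractional energy loss:
(E₀ - E')/E₀ = (480.9000 - 459.7248)/480.9000
= 21.1752/480.9000
= 0.0440
= 4.40%

(Intermediate values are shown rounded; full precision is carried through to the final answer.)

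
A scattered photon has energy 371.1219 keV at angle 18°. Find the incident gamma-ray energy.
384.8000 keV

Convert final energy to wavelength (hc ≈ 1239.842 keV·pm):
λ' = hc/E' = 1239.842 / 371.1219 = 3.3408 pm

Calculate the Compton shift:
Δλ = λ_C(1 - cos(18°))
Δλ = 2.4263 × (1 - cos(18°))
Δλ = 0.1188 pm

Initial wavelength:
λ = λ' - Δλ = 3.3408 - 0.1188 = 3.2220 pm

Initial energy:
E = hc/λ = 1239.842 / 3.2220 = 384.8000 keV

(Intermediate values are shown rounded; full precision is carried through to the final answer.)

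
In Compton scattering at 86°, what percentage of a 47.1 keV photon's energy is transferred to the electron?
0.0790 (or 7.90%)

Calculate initial and final photon energies:

Initial: E₀ = 47.1 keV → λ₀ = 26.3236 pm
Compton shift: Δλ = 2.2571 pm
Final wavelength: λ' = 28.5807 pm
Final energy: E' = 43.3804 keV

Fractional energy loss:
(E₀ - E')/E₀ = (47.1000 - 43.3804)/47.1000
= 3.7196/47.1000
= 0.0790
= 7.90%

(Intermediate values are shown rounded; full precision is carried through to the final answer.)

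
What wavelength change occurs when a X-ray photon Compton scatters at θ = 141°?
4.3119 pm

Using the Compton scattering formula:
Δλ = λ_C(1 - cos θ)

where λ_C = h/(m_e·c) ≈ 2.4263 pm is the Compton wavelength of an electron.

For θ = 141°:
cos(141°) = -0.7771
1 - cos(141°) = 1.7771

Δλ = 2.4263 × 1.7771
Δλ = 4.3119 pm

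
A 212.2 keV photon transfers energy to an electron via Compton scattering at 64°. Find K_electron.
40.1308 keV

By energy conservation: K_e = E_initial - E_final

First find the scattered photon energy:
Initial wavelength: λ = hc/E = 5.8428 pm
Compton shift: Δλ = λ_C(1 - cos(64°)) = 1.3627 pm
Final wavelength: λ' = 5.8428 + 1.3627 = 7.2055 pm
Final photon energy: E' = hc/λ' = 172.0692 keV

Electron kinetic energy:
K_e = E - E' = 212.2000 - 172.0692 = 40.1308 keV

(Intermediate values are shown rounded; full precision is carried through to the final answer.)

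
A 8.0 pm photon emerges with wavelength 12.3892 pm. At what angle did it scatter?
144.00°

First find the wavelength shift:
Δλ = λ' - λ = 12.3892 - 8.0 = 4.3892 pm

Using Δλ = λ_C(1 - cos θ), with λ_C = h/(m_e·c) ≈ 2.42631024 pm:
cos θ = 1 - Δλ/λ_C
cos θ = 1 - 4.3892/2.42631024
cos θ = -0.809002

θ = arccos(-0.809002)
θ = 144.00°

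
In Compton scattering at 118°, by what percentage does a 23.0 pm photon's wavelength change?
15.5017%

Calculate the Compton shift:
Δλ = λ_C(1 - cos(118°))
Δλ = 2.4263 × (1 - cos(118°))
Δλ = 2.4263 × 1.4695
Δλ = 3.5654 pm

Percentage change:
(Δλ/λ₀) × 100 = (3.5654/23.0) × 100
= 15.5017%

(Intermediate values are shown rounded; full precision is carried through to the final answer.)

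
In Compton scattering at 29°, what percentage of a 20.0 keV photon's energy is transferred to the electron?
0.0049 (or 0.49%)

Calculate initial and final photon energies:

Initial: E₀ = 20.0 keV → λ₀ = 61.9921 pm
Compton shift: Δλ = 0.3042 pm
Final wavelength: λ' = 62.2963 pm
Final energy: E' = 19.9023 keV

Fractional energy loss:
(E₀ - E')/E₀ = (20.0000 - 19.9023)/20.0000
= 0.0977/20.0000
= 0.0049
= 0.49%

(Intermediate values are shown rounded; full precision is carried through to the final answer.)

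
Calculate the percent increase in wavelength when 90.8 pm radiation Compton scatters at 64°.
1.5008%

Calculate the Compton shift:
Δλ = λ_C(1 - cos(64°))
Δλ = 2.4263 × (1 - cos(64°))
Δλ = 2.4263 × 0.5616
Δλ = 1.3627 pm

Percentage change:
(Δλ/λ₀) × 100 = (1.3627/90.8) × 100
= 1.5008%

(Intermediate values are shown rounded; full precision is carried through to the final answer.)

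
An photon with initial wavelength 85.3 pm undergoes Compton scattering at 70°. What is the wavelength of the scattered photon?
86.8965 pm

Using the Compton scattering formula:
λ' = λ + Δλ = λ + λ_C(1 - cos θ)

Given:
- Initial wavelength λ = 85.3 pm
- Scattering angle θ = 70°
- Compton wavelength λ_C ≈ 2.4263 pm

Calculate the shift:
Δλ = 2.4263 × (1 - cos(70°))
Δλ = 2.4263 × 0.6580
Δλ = 1.5965 pm

Final wavelength:
λ' = 85.3 + 1.5965 = 86.8965 pm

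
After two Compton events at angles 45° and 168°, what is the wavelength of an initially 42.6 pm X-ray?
48.1102 pm

Apply Compton shift twice:

First scattering at θ₁ = 45°:
Δλ₁ = λ_C(1 - cos(45°))
Δλ₁ = 2.4263 × 0.2929
Δλ₁ = 0.7106 pm

After first scattering:
λ₁ = 42.6 + 0.7106 = 43.3106 pm

Second scattering at θ₂ = 168°:
Δλ₂ = λ_C(1 - cos(168°))
Δλ₂ = 2.4263 × 1.9781
Δλ₂ = 4.7996 pm

Final wavelength:
λ₂ = 43.3106 + 4.7996 = 48.1102 pm

Total shift: Δλ_total = 0.7106 + 4.7996 = 5.5102 pm

(Intermediate values are shown rounded; full precision is carried through to the final answer.)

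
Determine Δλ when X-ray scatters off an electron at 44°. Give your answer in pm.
0.6810 pm

Using the Compton scattering formula:
Δλ = λ_C(1 - cos θ)

where λ_C = h/(m_e·c) ≈ 2.4263 pm is the Compton wavelength of an electron.

For θ = 44°:
cos(44°) = 0.7193
1 - cos(44°) = 0.2807

Δλ = 2.4263 × 0.2807
Δλ = 0.6810 pm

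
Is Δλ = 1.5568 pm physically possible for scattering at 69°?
Yes, consistent

Calculate the expected shift for θ = 69°:

Δλ_expected = λ_C(1 - cos(69°))
Δλ_expected = 2.4263 × (1 - cos(69°))
Δλ_expected = 2.4263 × 0.6416
Δλ_expected = 1.5568 pm

Given shift: 1.5568 pm
Expected shift: 1.5568 pm
Difference: 0.0000 pm

The values match. This is consistent with Compton scattering at the stated angle.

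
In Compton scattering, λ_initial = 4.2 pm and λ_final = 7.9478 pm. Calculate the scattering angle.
123.00°

First find the wavelength shift:
Δλ = λ' - λ = 7.9478 - 4.2 = 3.7478 pm

Using Δλ = λ_C(1 - cos θ), with λ_C = h/(m_e·c) ≈ 2.42631024 pm:
cos θ = 1 - Δλ/λ_C
cos θ = 1 - 3.7478/2.42631024
cos θ = -0.544650

θ = arccos(-0.544650)
θ = 123.00°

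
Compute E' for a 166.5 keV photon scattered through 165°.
101.4896 keV

First convert energy to wavelength:
λ = hc/E, with hc ≈ 1239.842 keV·pm (i.e. 1239.842 eV·nm)

For E = 166.5 keV = 166500 eV:
λ = 1239.842 keV·pm / 166.5 keV
λ = 7.4465 pm

Calculate the Compton shift:
Δλ = λ_C(1 - cos(165°)) = 2.4263 × 1.9659
Δλ = 4.7699 pm

Final wavelength:
λ' = 7.4465 + 4.7699 = 12.2164 pm

Final energy:
E' = hc/λ' = 1239.842 / 12.2164 = 101.4896 keV

(Intermediate values are shown rounded; full precision is carried through to the final answer.)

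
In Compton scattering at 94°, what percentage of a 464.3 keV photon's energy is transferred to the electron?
0.4929 (or 49.29%)

Calculate initial and final photon energies:

Initial: E₀ = 464.3 keV → λ₀ = 2.6703 pm
Compton shift: Δλ = 2.5956 pm
Final wavelength: λ' = 5.2659 pm
Final energy: E' = 235.4470 keV

Fractional energy loss:
(E₀ - E')/E₀ = (464.3000 - 235.4470)/464.3000
= 228.8530/464.3000
= 0.4929
= 49.29%

(Intermediate values are shown rounded; full precision is carried through to the final answer.)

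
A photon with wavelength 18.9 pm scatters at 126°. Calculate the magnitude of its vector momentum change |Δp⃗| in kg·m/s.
5.7249e-23 kg·m/s

Photon momentum magnitude is p = h/λ.

Initial momentum:
p₀ = h/λ = 6.6261e-34/1.8900e-11 = 3.5059e-23 kg·m/s

After scattering:
λ' = λ + Δλ = 18.9 + 3.8525 = 22.7525 pm
p' = h/λ' = 6.6261e-34/2.2752e-11 = 2.9122e-23 kg·m/s

Momentum is a vector; the scattered photon's direction makes angle θ = 126° with the incident direction. The magnitude of the vector change Δp⃗ = p⃗₀ − p⃗' is found from the law of cosines:
|Δp⃗|² = p₀² + p'² − 2p₀p'cos θ
|Δp⃗|² = (3.5059e-23)² + (2.9122e-23)² − 2·3.5059e-23·2.9122e-23·cos(126°)
|Δp⃗| = 5.7249e-23 kg·m/s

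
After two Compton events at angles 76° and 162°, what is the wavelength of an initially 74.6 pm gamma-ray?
81.1732 pm

Apply Compton shift twice:

First scattering at θ₁ = 76°:
Δλ₁ = λ_C(1 - cos(76°))
Δλ₁ = 2.4263 × 0.7581
Δλ₁ = 1.8393 pm

After first scattering:
λ₁ = 74.6 + 1.8393 = 76.4393 pm

Second scattering at θ₂ = 162°:
Δλ₂ = λ_C(1 - cos(162°))
Δλ₂ = 2.4263 × 1.9511
Δλ₂ = 4.7339 pm

Final wavelength:
λ₂ = 76.4393 + 4.7339 = 81.1732 pm

Total shift: Δλ_total = 1.8393 + 4.7339 = 6.5732 pm

(Intermediate values are shown rounded; full precision is carried through to the final answer.)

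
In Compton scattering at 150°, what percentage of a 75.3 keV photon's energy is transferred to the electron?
0.2157 (or 21.57%)

Calculate initial and final photon energies:

Initial: E₀ = 75.3 keV → λ₀ = 16.4654 pm
Compton shift: Δλ = 4.5276 pm
Final wavelength: λ' = 20.9929 pm
Final energy: E' = 59.0600 keV

Fractional energy loss:
(E₀ - E')/E₀ = (75.3000 - 59.0600)/75.3000
= 16.2400/75.3000
= 0.2157
= 21.57%

(Intermediate values are shown rounded; full precision is carried through to the final answer.)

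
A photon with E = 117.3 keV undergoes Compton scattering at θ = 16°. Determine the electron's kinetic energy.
1.0339 keV

By energy conservation: K_e = E_initial - E_final

First find the scattered photon energy:
Initial wavelength: λ = hc/E = 10.5698 pm
Compton shift: Δλ = λ_C(1 - cos(16°)) = 0.0940 pm
Final wavelength: λ' = 10.5698 + 0.0940 = 10.6638 pm
Final photon energy: E' = hc/λ' = 116.2661 keV

Electron kinetic energy:
K_e = E - E' = 117.3000 - 116.2661 = 1.0339 keV

(Intermediate values are shown rounded; full precision is carried through to the final answer.)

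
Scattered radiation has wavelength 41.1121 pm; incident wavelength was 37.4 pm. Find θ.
122.00°

First find the wavelength shift:
Δλ = λ' - λ = 41.1121 - 37.4 = 3.7121 pm

Using Δλ = λ_C(1 - cos θ), with λ_C = h/(m_e·c) ≈ 2.42631024 pm:
cos θ = 1 - Δλ/λ_C
cos θ = 1 - 3.7121/2.42631024
cos θ = -0.529936

θ = arccos(-0.529936)
θ = 122.00°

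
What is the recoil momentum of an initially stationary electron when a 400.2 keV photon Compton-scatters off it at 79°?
2.2847e-22 kg·m/s

The electron is initially at rest, so by conservation of momentum:
p⃗_e = p⃗₀ − p⃗'  (incident photon momentum minus scattered photon momentum)

Photon momentum magnitudes (p = h/λ = E/c):
λ₀ = hc/E₀ = 3.0981 pm → p₀ = h/λ₀ = 2.1388e-22 kg·m/s
Δλ = λ_C(1 − cos 79°) = 1.9633 pm
λ' = 5.0614 pm → p' = h/λ' = 1.3091e-22 kg·m/s

The scattered photon makes angle θ = 79° with the incident direction, so by the law of cosines:
|p⃗_e|² = p₀² + p'² − 2p₀p'cos θ
|p⃗_e|² = (2.1388e-22)² + (1.3091e-22)² − 2·2.1388e-22·1.3091e-22·cos(79°)
|p⃗_e| = 2.2847e-22 kg·m/s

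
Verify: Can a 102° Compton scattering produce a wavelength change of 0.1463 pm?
No, inconsistent

Calculate the expected shift for θ = 102°:

Δλ_expected = λ_C(1 - cos(102°))
Δλ_expected = 2.4263 × (1 - cos(102°))
Δλ_expected = 2.4263 × 1.2079
Δλ_expected = 2.9308 pm

Given shift: 0.1463 pm
Expected shift: 2.9308 pm
Difference: 2.7844 pm

The values do not match. The given shift corresponds to θ ≈ 20.0°, not 102°.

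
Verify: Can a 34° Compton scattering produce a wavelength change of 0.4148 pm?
Yes, consistent

Calculate the expected shift for θ = 34°:

Δλ_expected = λ_C(1 - cos(34°))
Δλ_expected = 2.4263 × (1 - cos(34°))
Δλ_expected = 2.4263 × 0.1710
Δλ_expected = 0.4148 pm

Given shift: 0.4148 pm
Expected shift: 0.4148 pm
Difference: 0.0000 pm

The values match. This is consistent with Compton scattering at the stated angle.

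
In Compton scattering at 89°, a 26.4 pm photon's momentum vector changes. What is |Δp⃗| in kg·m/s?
3.3759e-23 kg·m/s

Photon momentum magnitude is p = h/λ.

Initial momentum:
p₀ = h/λ = 6.6261e-34/2.6400e-11 = 2.5099e-23 kg·m/s

After scattering:
λ' = λ + Δλ = 26.4 + 2.3840 = 28.7840 pm
p' = h/λ' = 6.6261e-34/2.8784e-11 = 2.3020e-23 kg·m/s

Momentum is a vector; the scattered photon's direction makes angle θ = 89° with the incident direction. The magnitude of the vector change Δp⃗ = p⃗₀ − p⃗' is found from the law of cosines:
|Δp⃗|² = p₀² + p'² − 2p₀p'cos θ
|Δp⃗|² = (2.5099e-23)² + (2.3020e-23)² − 2·2.5099e-23·2.3020e-23·cos(89°)
|Δp⃗| = 3.3759e-23 kg·m/s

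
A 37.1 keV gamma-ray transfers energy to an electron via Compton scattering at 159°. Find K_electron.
4.5671 keV

By energy conservation: K_e = E_initial - E_final

First find the scattered photon energy:
Initial wavelength: λ = hc/E = 33.4189 pm
Compton shift: Δλ = λ_C(1 - cos(159°)) = 4.6915 pm
Final wavelength: λ' = 33.4189 + 4.6915 = 38.1104 pm
Final photon energy: E' = hc/λ' = 32.5329 keV

Electron kinetic energy:
K_e = E - E' = 37.1000 - 32.5329 = 4.5671 keV

(Intermediate values are shown rounded; full precision is carried through to the final answer.)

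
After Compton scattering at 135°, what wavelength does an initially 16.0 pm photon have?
20.1420 pm

Using the Compton formula: λ' = λ + λ_C(1 − cos θ)

For θ = 135°, cos θ = -√2/2 (exact) ≈ -0.7071, so:
1 − cos 135° = 1 − (-√2/2) ≈ 1.7071

Δλ = λ_C × 1.7071 = 2.4263 × 1.7071 = 4.1420 pm

λ' = 16.0 + 4.1420 = 20.1420 pm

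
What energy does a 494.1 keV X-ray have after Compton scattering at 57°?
343.0531 keV

First convert energy to wavelength:
λ = hc/E, with hc ≈ 1239.842 keV·pm (i.e. 1239.842 eV·nm)

For E = 494.1 keV = 494100 eV:
λ = 1239.842 keV·pm / 494.1 keV
λ = 2.5093 pm

Calculate the Compton shift:
Δλ = λ_C(1 - cos(57°)) = 2.4263 × 0.4554
Δλ = 1.1048 pm

Final wavelength:
λ' = 2.5093 + 1.1048 = 3.6141 pm

Final energy:
E' = hc/λ' = 1239.842 / 3.6141 = 343.0531 keV

(Intermediate values are shown rounded; full precision is carried through to the final answer.)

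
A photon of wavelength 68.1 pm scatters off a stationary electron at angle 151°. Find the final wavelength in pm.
72.6484 pm

Using the Compton scattering formula:
λ' = λ + Δλ = λ + λ_C(1 - cos θ)

Given:
- Initial wavelength λ = 68.1 pm
- Scattering angle θ = 151°
- Compton wavelength λ_C ≈ 2.4263 pm

Calculate the shift:
Δλ = 2.4263 × (1 - cos(151°))
Δλ = 2.4263 × 1.8746
Δλ = 4.5484 pm

Final wavelength:
λ' = 68.1 + 4.5484 = 72.6484 pm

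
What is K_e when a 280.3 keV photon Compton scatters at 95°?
104.7110 keV

By energy conservation: K_e = E_initial - E_final

First find the scattered photon energy:
Initial wavelength: λ = hc/E = 4.4233 pm
Compton shift: Δλ = λ_C(1 - cos(95°)) = 2.6378 pm
Final wavelength: λ' = 4.4233 + 2.6378 = 7.0610 pm
Final photon energy: E' = hc/λ' = 175.5890 keV

Electron kinetic energy:
K_e = E - E' = 280.3000 - 175.5890 = 104.7110 keV

(Intermediate values are shown rounded; full precision is carried through to the final answer.)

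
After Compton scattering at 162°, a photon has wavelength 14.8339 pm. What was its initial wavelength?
10.1000 pm

From λ' = λ + Δλ, we have λ = λ' - Δλ

First calculate the Compton shift:
Δλ = λ_C(1 - cos θ)
Δλ = 2.4263 × (1 - cos(162°))
Δλ = 2.4263 × 1.9511
Δλ = 4.7339 pm

Initial wavelength:
λ = λ' - Δλ
λ = 14.8339 - 4.7339
λ = 10.1000 pm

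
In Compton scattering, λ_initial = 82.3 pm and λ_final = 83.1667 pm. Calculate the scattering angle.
50.00°

First find the wavelength shift:
Δλ = λ' - λ = 83.1667 - 82.3 = 0.8667 pm

Using Δλ = λ_C(1 - cos θ), with λ_C = h/(m_e·c) ≈ 2.42631024 pm:
cos θ = 1 - Δλ/λ_C
cos θ = 1 - 0.8667/2.42631024
cos θ = 0.642791

θ = arccos(0.642791)
θ = 50.00°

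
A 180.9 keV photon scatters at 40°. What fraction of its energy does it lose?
0.0765 (or 7.65%)

Calculate initial and final photon energies:

Initial: E₀ = 180.9 keV → λ₀ = 6.8537 pm
Compton shift: Δλ = 0.5676 pm
Final wavelength: λ' = 7.4214 pm
Final energy: E' = 167.0633 keV

Fractional energy loss:
(E₀ - E')/E₀ = (180.9000 - 167.0633)/180.9000
= 13.8367/180.9000
= 0.0765
= 7.65%

(Intermediate values are shown rounded; full precision is carried through to the final answer.)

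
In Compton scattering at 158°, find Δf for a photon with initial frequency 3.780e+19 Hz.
1.402e+19 Hz (decrease)

Convert frequency to wavelength (c = 299792458 m/s):
λ₀ = c/f₀ = 299792458/3.780e+19 = 7.9310174e-12 m = 7.9310 pm

Calculate Compton shift:
Δλ = λ_C(1 - cos(158°)) = 4.6759 pm

Final wavelength:
λ' = λ₀ + Δλ = 7.9310 + 4.6759 = 12.6070 pm

Final frequency:
f' = c/λ' = 299792458/1.2606963e-11 = 2.3779910e+19 Hz

Frequency shift (decrease):
Δf = f₀ - f' = 3.780e+19 - 2.3779910e+19 = 1.402e+19 Hz

(Intermediate values are shown rounded; full precision is carried through to the final answer.)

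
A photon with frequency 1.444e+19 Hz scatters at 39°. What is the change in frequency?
3.665e+17 Hz (decrease)

Convert frequency to wavelength (c = 299792458 m/s):
λ₀ = c/f₀ = 299792458/1.444e+19 = 2.0761251e-11 m = 20.7613 pm

Calculate Compton shift:
Δλ = λ_C(1 - cos(39°)) = 0.5407 pm

Final wavelength:
λ' = λ₀ + Δλ = 20.7613 + 0.5407 = 21.3020 pm

Final frequency:
f' = c/λ' = 299792458/2.1301964e-11 = 1.4073466e+19 Hz

Frequency shift (decrease):
Δf = f₀ - f' = 1.444e+19 - 1.4073466e+19 = 3.665e+17 Hz

(Intermediate values are shown rounded; full precision is carried through to the final answer.)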